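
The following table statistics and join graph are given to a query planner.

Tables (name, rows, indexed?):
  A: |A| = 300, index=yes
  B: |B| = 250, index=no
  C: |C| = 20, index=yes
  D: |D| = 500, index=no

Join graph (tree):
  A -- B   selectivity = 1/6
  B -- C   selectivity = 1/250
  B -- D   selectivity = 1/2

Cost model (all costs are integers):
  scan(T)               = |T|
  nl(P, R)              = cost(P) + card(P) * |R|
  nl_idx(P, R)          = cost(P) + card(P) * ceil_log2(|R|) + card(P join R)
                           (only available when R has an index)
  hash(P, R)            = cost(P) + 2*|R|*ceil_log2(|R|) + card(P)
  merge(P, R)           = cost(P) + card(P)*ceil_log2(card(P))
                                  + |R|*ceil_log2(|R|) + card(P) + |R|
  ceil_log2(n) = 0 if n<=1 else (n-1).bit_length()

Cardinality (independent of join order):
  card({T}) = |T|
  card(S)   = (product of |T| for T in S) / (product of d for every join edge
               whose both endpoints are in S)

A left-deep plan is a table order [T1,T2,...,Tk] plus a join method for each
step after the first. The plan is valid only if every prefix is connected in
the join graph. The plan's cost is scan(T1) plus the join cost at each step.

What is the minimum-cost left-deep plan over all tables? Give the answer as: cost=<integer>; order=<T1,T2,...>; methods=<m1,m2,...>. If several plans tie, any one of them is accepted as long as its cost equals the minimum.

Selinger DP (subsets sized 1..n):
  {A}: scan cost=300, card=300
  {B}: scan cost=250, card=250
  {C}: scan cost=20, card=20
  {D}: scan cost=500, card=500
  {AB}: card=12500; try (B,hash)→4600, (A,merge)→5500, (B,merge)→5550, (A,hash)→5900, (A,nl_idx)→15000, (A,nl)→75250 …(+1); best=4600 via (B,hash)
  {BC}: card=20; try (C,hash)→700, (C,nl_idx)→1520, (B,merge)→2390, (C,merge)→2620, (B,hash)→4040, (B,nl)→5020 …(+1); best=700 via (C,hash)
  {BD}: card=62500; try (B,hash)→5000, (D,merge)→7500, (B,merge)→7750, (D,hash)→9500, (D,nl)→125250, (B,nl)→125500; best=5000 via (B,hash)
  {ABC}: card=1000; try (A,nl_idx)→1880, (A,merge)→3820, (A,hash)→6120, (A,nl)→6700, (C,hash)→17300, (C,nl_idx)→68100 …(+2); best=1880 via (A,nl_idx)
  {ABD}: card=3125000; try (D,hash)→26100, (A,hash)→72900, (D,merge)→197100, (A,merge)→1070500, (A,nl_idx)→3692500, (D,nl)→6254600 …(+1); best=26100 via (D,hash)
  {BCD}: card=5000; try (D,merge)→5820, (D,hash)→9720, (D,nl)→10700, (C,hash)→67700, (C,nl_idx)→322500, (C,merge)→1067620 …(+1); best=5820 via (D,merge)
  {ABCD}: card=250000; try (D,hash)→11880, (A,hash)→16220, (D,merge)→17880, (A,merge)→78820, (A,nl_idx)→300820, (D,nl)→501880 …(+5); best=11880 via (D,hash)

cost=11880; order=B,C,A,D; methods=hash,nl_idx,hash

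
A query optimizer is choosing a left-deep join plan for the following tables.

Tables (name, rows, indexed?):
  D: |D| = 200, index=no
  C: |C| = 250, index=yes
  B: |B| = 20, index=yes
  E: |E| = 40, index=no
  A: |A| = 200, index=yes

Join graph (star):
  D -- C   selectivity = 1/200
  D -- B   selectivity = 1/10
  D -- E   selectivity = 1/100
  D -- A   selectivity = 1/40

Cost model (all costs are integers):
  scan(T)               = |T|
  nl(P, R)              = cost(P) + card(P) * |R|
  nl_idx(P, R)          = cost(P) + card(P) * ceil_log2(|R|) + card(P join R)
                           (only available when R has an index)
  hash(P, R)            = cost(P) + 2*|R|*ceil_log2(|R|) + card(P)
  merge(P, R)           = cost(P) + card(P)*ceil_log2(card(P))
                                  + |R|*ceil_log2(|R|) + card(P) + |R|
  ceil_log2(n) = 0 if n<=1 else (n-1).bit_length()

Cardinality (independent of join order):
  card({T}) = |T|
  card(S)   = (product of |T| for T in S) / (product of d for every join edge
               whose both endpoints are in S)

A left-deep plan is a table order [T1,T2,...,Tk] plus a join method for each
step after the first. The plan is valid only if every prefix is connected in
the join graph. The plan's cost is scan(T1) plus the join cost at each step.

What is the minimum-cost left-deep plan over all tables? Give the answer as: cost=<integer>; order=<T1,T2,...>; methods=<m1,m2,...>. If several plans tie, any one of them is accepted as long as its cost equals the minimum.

Selinger DP (subsets sized 1..n):
  {D}: scan cost=200, card=200
  {C}: scan cost=250, card=250
  {B}: scan cost=20, card=20
  {E}: scan cost=40, card=40
  {A}: scan cost=200, card=200
  {CD}: card=250; try (C,nl_idx)→2050, (D,hash)→3700, (C,merge)→4250, (D,merge)→4300, (C,hash)→4400, (C,nl)→50200 …(+1); best=2050 via (C,nl_idx)
  {BD}: card=400; try (B,hash)→600, (B,nl_idx)→1600, (D,merge)→1940, (B,merge)→2120, (D,hash)→3240, (D,nl)→4020 …(+1); best=600 via (B,hash)
  {DE}: card=80; try (E,hash)→880, (D,merge)→2120, (E,merge)→2280, (D,hash)→3280, (D,nl)→8040, (E,nl)→8200; best=880 via (E,hash)
  {AD}: card=1000; try (A,nl_idx)→2800, (D,hash)→3600, (A,hash)→3600, (D,merge)→3800, (A,merge)→3800, (D,nl)→40200 …(+1); best=2800 via (A,nl_idx)
  {BCD}: card=500; try (B,hash)→2500, (B,nl_idx)→3800, (C,nl_idx)→4300, (B,merge)→4420, (C,hash)→5000, (C,merge)→6850 …(+2); best=2500 via (B,hash)
  {CDE}: card=100; try (C,nl_idx)→1620, (E,hash)→2780, (C,merge)→3770, (E,merge)→4580, (C,hash)→4960, (E,nl)→12050 …(+1); best=1620 via (C,nl_idx)
  {ACD}: card=1250; try (A,nl_idx)→5300, (A,hash)→5500, (A,merge)→6100, (C,hash)→7800, (C,nl_idx)→12050, (C,merge)→16050 …(+2); best=5300 via (A,nl_idx)
  {BDE}: card=160; try (B,hash)→1160, (B,nl_idx)→1440, (E,hash)→1480, (B,merge)→1640, (B,nl)→2480, (E,merge)→4880 …(+1); best=1160 via (B,hash)
  {ABD}: card=2000; try (B,hash)→4000, (A,hash)→4200, (A,nl_idx)→5800, (A,merge)→6400, (B,nl_idx)→9800, (B,merge)→13920 …(+2); best=4000 via (B,hash)
  {ADE}: card=400; try (A,nl_idx)→1920, (A,merge)→3320, (A,hash)→4160, (E,hash)→4280, (E,merge)→14080, (A,nl)→16880 …(+1); best=1920 via (A,nl_idx)
  {BCDE}: card=200; try (B,hash)→1920, (B,nl_idx)→2320, (B,merge)→2540, (C,nl_idx)→2640, (E,hash)→3480, (B,nl)→3620 …(+5); best=1920 via (B,hash)
  {ABCD}: card=2500; try (A,hash)→6200, (B,hash)→6750, (A,nl_idx)→9000, (A,merge)→9300, (C,hash)→10000, (B,nl_idx)→14050 …(+6); best=6200 via (A,hash)
  {ACDE}: card=500; try (A,nl_idx)→2920, (A,merge)→4220, (A,hash)→4920, (C,nl_idx)→5620, (C,hash)→6320, (E,hash)→7030 …(+5); best=2920 via (A,nl_idx)
  {ABDE}: card=800; try (B,hash)→2520, (A,nl_idx)→3240, (A,merge)→4400, (A,hash)→4520, (B,nl_idx)→4720, (B,merge)→6040 …(+5); best=2520 via (B,hash)
  {ABCDE}: card=1000; try (B,hash)→3620, (A,nl_idx)→4520, (A,hash)→5320, (A,merge)→5520, (B,nl_idx)→6420, (C,hash)→7320 …(+9); best=3620 via (B,hash)

cost=3620; order=D,E,C,A,B; methods=hash,nl_idx,nl_idx,hash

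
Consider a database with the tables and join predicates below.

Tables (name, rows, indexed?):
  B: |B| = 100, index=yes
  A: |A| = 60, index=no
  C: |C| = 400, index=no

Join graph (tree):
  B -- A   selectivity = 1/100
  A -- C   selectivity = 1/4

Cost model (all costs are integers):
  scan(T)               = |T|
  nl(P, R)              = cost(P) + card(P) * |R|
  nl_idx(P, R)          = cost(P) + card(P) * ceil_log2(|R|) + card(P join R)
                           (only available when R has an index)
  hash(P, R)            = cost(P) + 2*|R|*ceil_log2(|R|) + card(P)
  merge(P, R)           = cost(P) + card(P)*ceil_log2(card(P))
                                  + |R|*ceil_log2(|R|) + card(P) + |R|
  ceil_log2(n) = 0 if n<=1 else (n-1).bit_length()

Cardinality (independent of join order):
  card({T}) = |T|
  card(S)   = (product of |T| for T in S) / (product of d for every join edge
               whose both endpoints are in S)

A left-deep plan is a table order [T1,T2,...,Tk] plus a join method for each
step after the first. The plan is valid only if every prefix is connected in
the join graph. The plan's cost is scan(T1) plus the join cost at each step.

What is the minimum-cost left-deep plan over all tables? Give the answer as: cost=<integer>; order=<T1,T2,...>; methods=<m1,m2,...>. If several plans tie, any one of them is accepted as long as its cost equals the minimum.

cost=4960; order=A,B,C; methods=nl_idx,merge

Selinger DP (subsets sized 1..n):
  {B}: scan cost=100, card=100
  {A}: scan cost=60, card=60
  {C}: scan cost=400, card=400
  {AB}: card=60; try (B,nl_idx)→540, (A,hash)→920, (B,merge)→1280, (A,merge)→1320, (B,hash)→1520, (B,nl)→6060 …(+1); best=540 via (B,nl_idx)
  {AC}: card=6000; try (A,hash)→1520, (C,merge)→4480, (A,merge)→4820, (C,hash)→7320, (C,nl)→24060, (A,nl)→24400; best=1520 via (A,hash)
  {ABC}: card=6000; try (C,merge)→4960, (C,hash)→7800, (B,hash)→8920, (C,nl)→24540, (B,nl_idx)→49520, (B,merge)→86320 …(+1); best=4960 via (C,merge)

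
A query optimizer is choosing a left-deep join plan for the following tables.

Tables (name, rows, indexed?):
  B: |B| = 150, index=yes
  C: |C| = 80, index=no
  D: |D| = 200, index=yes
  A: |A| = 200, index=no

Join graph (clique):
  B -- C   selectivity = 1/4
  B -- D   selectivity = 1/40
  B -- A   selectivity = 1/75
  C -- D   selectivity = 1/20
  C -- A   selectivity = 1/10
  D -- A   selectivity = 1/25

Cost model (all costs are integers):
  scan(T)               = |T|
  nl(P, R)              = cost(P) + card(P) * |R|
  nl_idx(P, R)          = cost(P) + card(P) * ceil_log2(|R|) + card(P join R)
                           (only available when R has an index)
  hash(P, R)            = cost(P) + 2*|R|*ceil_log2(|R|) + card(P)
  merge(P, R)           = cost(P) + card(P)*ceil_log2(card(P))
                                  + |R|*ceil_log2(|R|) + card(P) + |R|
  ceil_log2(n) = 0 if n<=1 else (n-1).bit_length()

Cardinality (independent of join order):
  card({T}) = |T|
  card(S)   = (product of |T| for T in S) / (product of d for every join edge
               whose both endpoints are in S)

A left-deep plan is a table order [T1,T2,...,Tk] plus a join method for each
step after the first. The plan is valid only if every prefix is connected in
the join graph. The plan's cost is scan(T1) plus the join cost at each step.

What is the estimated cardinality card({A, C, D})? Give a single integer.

Tables in S: A(200), C(80), D(200)
Edges inside S: C-D(d=20), C-A(d=10), D-A(d=25)
numerator = 200 * 80 * 200 = 3200000
denominator = 20 * 10 * 25 = 5000
card(S) = 3200000 / 5000 = 640

640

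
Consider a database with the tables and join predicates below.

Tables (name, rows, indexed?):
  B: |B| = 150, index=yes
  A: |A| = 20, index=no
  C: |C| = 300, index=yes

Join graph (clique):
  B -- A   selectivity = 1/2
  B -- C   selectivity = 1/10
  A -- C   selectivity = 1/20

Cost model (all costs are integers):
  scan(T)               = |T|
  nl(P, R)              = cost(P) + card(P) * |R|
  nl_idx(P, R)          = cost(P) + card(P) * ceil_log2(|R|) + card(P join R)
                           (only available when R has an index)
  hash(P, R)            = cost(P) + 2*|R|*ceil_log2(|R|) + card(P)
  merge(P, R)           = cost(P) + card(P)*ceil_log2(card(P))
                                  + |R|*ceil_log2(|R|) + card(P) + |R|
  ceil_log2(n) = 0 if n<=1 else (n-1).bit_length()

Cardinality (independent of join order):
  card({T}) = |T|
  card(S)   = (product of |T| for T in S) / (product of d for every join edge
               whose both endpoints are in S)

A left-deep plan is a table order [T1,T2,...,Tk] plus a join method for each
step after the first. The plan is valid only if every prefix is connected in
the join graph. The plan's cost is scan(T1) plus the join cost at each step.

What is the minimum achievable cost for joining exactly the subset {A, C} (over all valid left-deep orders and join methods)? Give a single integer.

Selinger DP over subsets of {A,C}:
  {A}: scan cost=20, card=20
  {C}: scan cost=300, card=300
  {AC}: card=300; try (C,nl_idx)→500, (A,hash)→800, (C,merge)→3140, (A,merge)→3420, (C,hash)→5440, (C,nl)→6020 …(+1); best=500 via (C,nl_idx)

500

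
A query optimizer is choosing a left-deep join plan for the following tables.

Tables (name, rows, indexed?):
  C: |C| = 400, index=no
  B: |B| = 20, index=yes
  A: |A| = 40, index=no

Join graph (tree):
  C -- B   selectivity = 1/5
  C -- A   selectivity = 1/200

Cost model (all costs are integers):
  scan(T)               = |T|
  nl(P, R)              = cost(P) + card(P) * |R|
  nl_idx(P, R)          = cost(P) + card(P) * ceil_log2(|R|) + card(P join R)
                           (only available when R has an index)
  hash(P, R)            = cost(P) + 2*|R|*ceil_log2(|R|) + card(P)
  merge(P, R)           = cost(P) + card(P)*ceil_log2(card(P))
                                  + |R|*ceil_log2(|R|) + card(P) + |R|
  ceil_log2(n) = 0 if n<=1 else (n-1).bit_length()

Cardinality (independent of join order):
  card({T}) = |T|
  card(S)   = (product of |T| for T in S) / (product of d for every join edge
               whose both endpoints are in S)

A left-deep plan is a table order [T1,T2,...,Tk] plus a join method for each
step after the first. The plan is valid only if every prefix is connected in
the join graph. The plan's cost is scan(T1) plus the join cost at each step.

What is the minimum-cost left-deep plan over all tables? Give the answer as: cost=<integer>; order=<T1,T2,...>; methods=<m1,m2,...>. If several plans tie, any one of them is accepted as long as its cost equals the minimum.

cost=1560; order=C,A,B; methods=hash,hash

Selinger DP (subsets sized 1..n):
  {C}: scan cost=400, card=400
  {B}: scan cost=20, card=20
  {A}: scan cost=40, card=40
  {BC}: card=1600; try (B,hash)→1000, (B,nl_idx)→4000, (C,merge)→4140, (B,merge)→4520, (C,hash)→7240, (C,nl)→8020 …(+1); best=1000 via (B,hash)
  {AC}: card=80; try (A,hash)→1280, (C,merge)→4320, (A,merge)→4680, (C,hash)→7280, (C,nl)→16040, (A,nl)→16400; best=1280 via (A,hash)
  {ABC}: card=320; try (B,hash)→1560, (B,nl_idx)→2000, (B,merge)→2040, (B,nl)→2880, (A,hash)→3080, (A,merge)→20480 …(+1); best=1560 via (B,hash)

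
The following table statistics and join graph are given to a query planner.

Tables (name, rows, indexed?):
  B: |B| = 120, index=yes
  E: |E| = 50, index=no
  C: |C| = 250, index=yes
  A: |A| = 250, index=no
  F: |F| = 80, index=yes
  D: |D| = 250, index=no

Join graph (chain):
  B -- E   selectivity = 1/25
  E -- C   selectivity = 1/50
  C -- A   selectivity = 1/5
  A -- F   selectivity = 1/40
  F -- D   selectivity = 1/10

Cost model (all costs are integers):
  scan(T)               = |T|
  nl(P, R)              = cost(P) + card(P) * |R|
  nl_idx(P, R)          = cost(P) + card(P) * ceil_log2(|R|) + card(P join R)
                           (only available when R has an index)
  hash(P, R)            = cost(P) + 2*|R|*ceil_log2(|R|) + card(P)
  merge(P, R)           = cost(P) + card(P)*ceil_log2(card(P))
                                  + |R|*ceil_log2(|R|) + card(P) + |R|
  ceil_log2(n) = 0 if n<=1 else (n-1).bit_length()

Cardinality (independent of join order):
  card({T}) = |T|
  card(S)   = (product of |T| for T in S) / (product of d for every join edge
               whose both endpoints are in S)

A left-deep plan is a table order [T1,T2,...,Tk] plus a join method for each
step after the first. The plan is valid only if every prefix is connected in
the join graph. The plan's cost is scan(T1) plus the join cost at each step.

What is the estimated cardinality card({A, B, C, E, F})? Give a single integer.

Tables in S: A(250), B(120), C(250), E(50), F(80)
Edges inside S: B-E(d=25), E-C(d=50), C-A(d=5), A-F(d=40)
numerator = 250 * 120 * 250 * 50 * 80 = 30000000000
denominator = 25 * 50 * 5 * 40 = 250000
card(S) = 30000000000 / 250000 = 120000

120000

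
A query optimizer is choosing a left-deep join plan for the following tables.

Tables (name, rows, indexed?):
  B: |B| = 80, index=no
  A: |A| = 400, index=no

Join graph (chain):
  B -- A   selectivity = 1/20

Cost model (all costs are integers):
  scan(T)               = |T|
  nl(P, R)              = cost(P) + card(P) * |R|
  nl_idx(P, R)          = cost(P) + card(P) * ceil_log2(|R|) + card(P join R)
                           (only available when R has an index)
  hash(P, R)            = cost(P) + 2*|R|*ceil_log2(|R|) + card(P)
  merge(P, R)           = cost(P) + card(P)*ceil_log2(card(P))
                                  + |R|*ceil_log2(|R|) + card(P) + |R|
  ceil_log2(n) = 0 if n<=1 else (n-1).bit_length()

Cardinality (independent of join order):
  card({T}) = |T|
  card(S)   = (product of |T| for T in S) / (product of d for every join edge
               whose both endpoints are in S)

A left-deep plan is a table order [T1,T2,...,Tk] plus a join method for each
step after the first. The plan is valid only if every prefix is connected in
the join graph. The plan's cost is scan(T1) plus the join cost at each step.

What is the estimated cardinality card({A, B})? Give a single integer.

Tables in S: A(400), B(80)
Edges inside S: B-A(d=20)
numerator = 400 * 80 = 32000
denominator = 20 = 20
card(S) = 32000 / 20 = 1600

1600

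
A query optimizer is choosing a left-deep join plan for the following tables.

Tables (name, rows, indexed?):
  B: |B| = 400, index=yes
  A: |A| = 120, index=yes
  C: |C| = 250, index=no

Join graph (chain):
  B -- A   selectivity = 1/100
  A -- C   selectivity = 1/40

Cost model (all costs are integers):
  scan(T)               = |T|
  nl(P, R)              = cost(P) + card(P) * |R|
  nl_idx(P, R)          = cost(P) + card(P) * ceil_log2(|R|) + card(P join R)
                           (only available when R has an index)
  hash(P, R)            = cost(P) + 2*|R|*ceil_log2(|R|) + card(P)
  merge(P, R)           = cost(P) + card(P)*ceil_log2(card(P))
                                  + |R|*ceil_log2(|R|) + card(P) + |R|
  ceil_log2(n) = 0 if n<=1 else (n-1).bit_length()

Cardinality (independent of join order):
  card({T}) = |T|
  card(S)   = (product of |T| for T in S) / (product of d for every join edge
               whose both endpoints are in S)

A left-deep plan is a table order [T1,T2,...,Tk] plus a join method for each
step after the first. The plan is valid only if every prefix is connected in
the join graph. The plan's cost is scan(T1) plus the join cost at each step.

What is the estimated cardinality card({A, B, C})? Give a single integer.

Tables in S: A(120), B(400), C(250)
Edges inside S: B-A(d=100), A-C(d=40)
numerator = 120 * 400 * 250 = 12000000
denominator = 100 * 40 = 4000
card(S) = 12000000 / 4000 = 3000

3000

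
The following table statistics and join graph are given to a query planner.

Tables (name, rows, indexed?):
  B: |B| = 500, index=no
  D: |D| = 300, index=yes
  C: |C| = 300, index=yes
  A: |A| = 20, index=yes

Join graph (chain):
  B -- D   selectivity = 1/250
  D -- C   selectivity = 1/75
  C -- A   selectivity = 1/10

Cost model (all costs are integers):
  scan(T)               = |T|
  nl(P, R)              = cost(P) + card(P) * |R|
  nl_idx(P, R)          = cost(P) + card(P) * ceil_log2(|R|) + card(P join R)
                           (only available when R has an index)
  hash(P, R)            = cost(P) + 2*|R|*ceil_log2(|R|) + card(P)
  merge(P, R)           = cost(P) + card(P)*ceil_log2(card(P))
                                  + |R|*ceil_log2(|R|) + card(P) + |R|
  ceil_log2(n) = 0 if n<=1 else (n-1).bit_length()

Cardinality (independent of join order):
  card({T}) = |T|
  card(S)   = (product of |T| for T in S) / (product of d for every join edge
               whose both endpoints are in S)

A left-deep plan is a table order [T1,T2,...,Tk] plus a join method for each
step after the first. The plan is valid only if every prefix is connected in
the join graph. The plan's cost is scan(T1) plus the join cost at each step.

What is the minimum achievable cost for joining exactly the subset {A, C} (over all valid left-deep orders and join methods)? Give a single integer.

800

Selinger DP over subsets of {A,C}:
  {C}: scan cost=300, card=300
  {A}: scan cost=20, card=20
  {AC}: card=600; try (C,nl_idx)→800, (A,hash)→800, (A,nl_idx)→2400, (C,merge)→3140, (A,merge)→3420, (C,hash)→5440 …(+2); best=800 via (C,nl_idx)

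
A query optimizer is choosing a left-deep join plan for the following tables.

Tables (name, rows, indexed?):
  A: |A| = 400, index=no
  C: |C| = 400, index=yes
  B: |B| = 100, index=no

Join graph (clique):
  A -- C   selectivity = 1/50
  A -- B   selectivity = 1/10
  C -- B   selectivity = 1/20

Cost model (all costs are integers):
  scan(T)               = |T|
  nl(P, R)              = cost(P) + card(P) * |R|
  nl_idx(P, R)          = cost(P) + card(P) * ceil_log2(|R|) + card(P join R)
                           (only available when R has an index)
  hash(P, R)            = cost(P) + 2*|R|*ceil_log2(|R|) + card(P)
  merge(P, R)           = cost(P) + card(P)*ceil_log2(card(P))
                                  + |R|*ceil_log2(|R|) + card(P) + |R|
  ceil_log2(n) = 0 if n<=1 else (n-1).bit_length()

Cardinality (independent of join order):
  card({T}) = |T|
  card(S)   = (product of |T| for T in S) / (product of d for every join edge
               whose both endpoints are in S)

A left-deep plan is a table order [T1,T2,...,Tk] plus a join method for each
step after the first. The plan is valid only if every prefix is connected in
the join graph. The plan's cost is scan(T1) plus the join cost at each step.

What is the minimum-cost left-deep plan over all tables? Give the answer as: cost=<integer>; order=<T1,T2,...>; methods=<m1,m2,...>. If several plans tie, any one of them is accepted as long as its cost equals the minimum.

Selinger DP (subsets sized 1..n):
  {A}: scan cost=400, card=400
  {C}: scan cost=400, card=400
  {B}: scan cost=100, card=100
  {AC}: card=3200; try (C,nl_idx)→7200, (C,hash)→8000, (A,hash)→8000, (C,merge)→8400, (A,merge)→8400, (C,nl)→160400 …(+1); best=7200 via (C,nl_idx)
  {AB}: card=4000; try (B,hash)→2200, (A,merge)→4900, (B,merge)→5200, (A,hash)→7400, (A,nl)→40100, (B,nl)→40400; best=2200 via (B,hash)
  {BC}: card=2000; try (B,hash)→2200, (C,nl_idx)→3000, (C,merge)→4900, (B,merge)→5200, (C,hash)→7400, (C,nl)→40100 …(+1); best=2200 via (B,hash)
  {ABC}: card=1600; try (A,hash)→11400, (B,hash)→11800, (C,hash)→13400, (A,merge)→30200, (C,nl_idx)→39800, (B,merge)→49600 …(+4); best=11400 via (A,hash)

cost=11400; order=C,B,A; methods=hash,hash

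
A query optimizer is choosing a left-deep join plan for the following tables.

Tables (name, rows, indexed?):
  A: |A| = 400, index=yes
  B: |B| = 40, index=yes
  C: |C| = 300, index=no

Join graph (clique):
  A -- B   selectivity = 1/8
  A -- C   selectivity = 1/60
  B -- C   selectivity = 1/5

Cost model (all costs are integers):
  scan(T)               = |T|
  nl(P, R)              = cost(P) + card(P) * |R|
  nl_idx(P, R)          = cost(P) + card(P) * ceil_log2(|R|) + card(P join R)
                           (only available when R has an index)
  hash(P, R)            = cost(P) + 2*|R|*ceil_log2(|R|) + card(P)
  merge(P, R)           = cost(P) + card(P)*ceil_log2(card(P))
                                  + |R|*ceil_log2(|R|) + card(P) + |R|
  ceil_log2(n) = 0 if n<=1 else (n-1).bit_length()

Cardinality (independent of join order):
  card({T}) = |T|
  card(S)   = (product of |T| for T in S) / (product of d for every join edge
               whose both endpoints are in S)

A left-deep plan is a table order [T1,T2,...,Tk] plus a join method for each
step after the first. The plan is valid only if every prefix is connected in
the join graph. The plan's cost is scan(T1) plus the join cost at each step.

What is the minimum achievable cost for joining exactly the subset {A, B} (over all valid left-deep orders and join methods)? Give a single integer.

Selinger DP over subsets of {A,B}:
  {A}: scan cost=400, card=400
  {B}: scan cost=40, card=40
  {AB}: card=2000; try (B,hash)→1280, (A,nl_idx)→2400, (A,merge)→4320, (B,merge)→4680, (B,nl_idx)→4800, (A,hash)→7280 …(+2); best=1280 via (B,hash)

1280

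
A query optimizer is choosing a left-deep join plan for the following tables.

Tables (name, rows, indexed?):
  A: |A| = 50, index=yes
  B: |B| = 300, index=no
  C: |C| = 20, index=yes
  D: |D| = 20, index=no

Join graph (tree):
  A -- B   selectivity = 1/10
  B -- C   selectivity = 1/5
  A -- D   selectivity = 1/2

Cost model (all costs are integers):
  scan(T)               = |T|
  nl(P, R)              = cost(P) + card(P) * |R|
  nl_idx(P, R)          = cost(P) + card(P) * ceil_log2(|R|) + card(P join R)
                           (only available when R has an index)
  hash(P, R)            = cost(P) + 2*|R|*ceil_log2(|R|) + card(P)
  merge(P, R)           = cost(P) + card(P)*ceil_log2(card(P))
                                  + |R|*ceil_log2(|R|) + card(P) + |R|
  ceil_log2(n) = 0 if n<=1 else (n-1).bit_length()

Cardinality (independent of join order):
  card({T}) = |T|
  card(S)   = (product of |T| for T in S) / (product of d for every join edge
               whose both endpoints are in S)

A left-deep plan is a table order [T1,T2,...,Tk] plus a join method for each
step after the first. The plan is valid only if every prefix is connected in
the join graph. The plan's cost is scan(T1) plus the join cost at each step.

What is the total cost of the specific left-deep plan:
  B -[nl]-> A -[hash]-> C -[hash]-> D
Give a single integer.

step 1: scan B: cost=300, card=300
step 2: join A via nl
    card(P join A) = 300*50/(10) = 1500
    cost = 300 + 300*50 = 15300
step 3: join C via hash
    card(P join C) = 1500*20/(5) = 6000
    cost = 15300 + 2*20*5 + 1500 = 17000
step 4: join D via hash
    card(P join D) = 6000*20/(2) = 60000
    cost = 17000 + 2*20*5 + 6000 = 23200

23200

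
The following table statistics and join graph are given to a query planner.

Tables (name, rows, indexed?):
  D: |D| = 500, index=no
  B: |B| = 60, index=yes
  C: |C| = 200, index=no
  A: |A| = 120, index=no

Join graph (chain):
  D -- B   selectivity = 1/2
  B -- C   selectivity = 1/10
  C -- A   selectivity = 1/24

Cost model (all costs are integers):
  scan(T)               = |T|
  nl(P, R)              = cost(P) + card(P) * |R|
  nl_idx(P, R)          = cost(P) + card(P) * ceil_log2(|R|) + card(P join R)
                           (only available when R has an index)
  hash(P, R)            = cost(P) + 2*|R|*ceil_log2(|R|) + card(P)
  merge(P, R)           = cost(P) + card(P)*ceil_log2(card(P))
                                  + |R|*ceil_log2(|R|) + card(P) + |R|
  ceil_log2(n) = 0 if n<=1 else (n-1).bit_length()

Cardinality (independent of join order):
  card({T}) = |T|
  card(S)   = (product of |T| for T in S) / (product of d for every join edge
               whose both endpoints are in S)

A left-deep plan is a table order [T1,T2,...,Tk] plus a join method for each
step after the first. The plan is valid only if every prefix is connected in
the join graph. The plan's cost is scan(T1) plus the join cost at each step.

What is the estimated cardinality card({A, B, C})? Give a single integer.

Tables in S: A(120), B(60), C(200)
Edges inside S: B-C(d=10), C-A(d=24)
numerator = 120 * 60 * 200 = 1440000
denominator = 10 * 24 = 240
card(S) = 1440000 / 240 = 6000

6000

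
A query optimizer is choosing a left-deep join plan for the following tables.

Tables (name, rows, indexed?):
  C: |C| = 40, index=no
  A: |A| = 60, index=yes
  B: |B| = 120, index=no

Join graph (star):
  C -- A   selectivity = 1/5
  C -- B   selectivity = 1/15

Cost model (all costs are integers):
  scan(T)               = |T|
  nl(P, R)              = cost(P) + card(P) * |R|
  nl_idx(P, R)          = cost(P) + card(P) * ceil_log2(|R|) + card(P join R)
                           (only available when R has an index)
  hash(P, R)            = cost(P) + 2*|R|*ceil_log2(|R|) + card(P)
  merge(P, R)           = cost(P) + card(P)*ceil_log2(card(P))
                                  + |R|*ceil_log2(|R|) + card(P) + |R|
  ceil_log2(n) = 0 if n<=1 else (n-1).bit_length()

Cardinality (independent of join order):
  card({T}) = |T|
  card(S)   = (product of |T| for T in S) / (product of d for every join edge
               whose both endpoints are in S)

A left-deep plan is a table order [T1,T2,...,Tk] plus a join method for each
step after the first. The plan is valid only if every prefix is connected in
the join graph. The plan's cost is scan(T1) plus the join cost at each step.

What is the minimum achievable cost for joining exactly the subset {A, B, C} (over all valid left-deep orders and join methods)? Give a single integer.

1760

Selinger DP over subsets of {A,B,C}:
  {C}: scan cost=40, card=40
  {A}: scan cost=60, card=60
  {B}: scan cost=120, card=120
  {AC}: card=480; try (C,hash)→600, (A,merge)→740, (C,merge)→760, (A,nl_idx)→760, (A,hash)→800, (A,nl)→2440 …(+1); best=600 via (C,hash)
  {BC}: card=320; try (C,hash)→720, (B,merge)→1280, (C,merge)→1360, (B,hash)→1760, (B,nl)→4840, (C,nl)→4920; best=720 via (C,hash)
  {ABC}: card=3840; try (A,hash)→1760, (B,hash)→2760, (A,merge)→4340, (B,merge)→6360, (A,nl_idx)→6480, (A,nl)→19920 …(+1); best=1760 via (A,hash)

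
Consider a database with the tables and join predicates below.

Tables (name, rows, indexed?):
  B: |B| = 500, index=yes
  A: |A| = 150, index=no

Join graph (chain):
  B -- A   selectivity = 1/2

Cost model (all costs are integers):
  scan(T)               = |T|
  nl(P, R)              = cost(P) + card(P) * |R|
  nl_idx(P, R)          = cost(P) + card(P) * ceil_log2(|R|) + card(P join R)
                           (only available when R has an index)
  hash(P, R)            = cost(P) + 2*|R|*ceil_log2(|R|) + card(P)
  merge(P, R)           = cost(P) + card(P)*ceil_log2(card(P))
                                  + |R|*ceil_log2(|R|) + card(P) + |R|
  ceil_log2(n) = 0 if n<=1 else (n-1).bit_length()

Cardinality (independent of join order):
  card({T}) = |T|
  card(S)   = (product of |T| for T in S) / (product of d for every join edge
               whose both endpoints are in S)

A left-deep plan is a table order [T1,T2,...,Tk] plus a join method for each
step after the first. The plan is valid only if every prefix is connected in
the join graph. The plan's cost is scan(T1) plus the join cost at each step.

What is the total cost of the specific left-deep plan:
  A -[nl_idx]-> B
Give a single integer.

39000

step 1: scan A: cost=150, card=150
step 2: join B via nl_idx
    card(P join B) = 150*500/(2) = 37500
    cost = 150 + 150*9 + 37500 = 39000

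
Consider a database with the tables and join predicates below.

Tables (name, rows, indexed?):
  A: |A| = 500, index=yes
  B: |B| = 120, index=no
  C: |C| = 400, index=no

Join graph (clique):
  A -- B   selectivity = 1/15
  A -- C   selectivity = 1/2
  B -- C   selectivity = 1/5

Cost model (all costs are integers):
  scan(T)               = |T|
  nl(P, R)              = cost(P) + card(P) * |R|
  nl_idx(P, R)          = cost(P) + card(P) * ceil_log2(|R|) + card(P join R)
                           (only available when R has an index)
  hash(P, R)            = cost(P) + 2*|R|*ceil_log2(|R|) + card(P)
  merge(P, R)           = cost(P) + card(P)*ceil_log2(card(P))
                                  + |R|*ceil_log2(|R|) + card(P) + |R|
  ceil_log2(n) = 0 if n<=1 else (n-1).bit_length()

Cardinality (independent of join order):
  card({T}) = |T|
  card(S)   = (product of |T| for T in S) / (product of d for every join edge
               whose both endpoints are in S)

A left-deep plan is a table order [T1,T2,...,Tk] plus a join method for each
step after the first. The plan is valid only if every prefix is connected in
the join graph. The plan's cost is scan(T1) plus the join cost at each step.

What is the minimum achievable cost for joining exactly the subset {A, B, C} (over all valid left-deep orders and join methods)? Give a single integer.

Selinger DP over subsets of {A,B,C}:
  {A}: scan cost=500, card=500
  {B}: scan cost=120, card=120
  {C}: scan cost=400, card=400
  {AB}: card=4000; try (B,hash)→2680, (A,nl_idx)→5200, (A,merge)→6080, (B,merge)→6460, (A,hash)→9240, (A,nl)→60120 …(+1); best=2680 via (B,hash)
  {AC}: card=100000; try (C,hash)→8200, (A,merge)→9400, (C,merge)→9500, (A,hash)→9800, (A,nl_idx)→104000, (A,nl)→200400 …(+1); best=8200 via (C,hash)
  {BC}: card=9600; try (B,hash)→2480, (C,merge)→5080, (B,merge)→5360, (C,hash)→7440, (C,nl)→48120, (B,nl)→48400; best=2480 via (B,hash)
  {ABC}: card=160000; try (C,hash)→13880, (A,hash)→21080, (C,merge)→58680, (B,hash)→109880, (A,merge)→151480, (A,nl_idx)→248880 …(+4); best=13880 via (C,hash)

13880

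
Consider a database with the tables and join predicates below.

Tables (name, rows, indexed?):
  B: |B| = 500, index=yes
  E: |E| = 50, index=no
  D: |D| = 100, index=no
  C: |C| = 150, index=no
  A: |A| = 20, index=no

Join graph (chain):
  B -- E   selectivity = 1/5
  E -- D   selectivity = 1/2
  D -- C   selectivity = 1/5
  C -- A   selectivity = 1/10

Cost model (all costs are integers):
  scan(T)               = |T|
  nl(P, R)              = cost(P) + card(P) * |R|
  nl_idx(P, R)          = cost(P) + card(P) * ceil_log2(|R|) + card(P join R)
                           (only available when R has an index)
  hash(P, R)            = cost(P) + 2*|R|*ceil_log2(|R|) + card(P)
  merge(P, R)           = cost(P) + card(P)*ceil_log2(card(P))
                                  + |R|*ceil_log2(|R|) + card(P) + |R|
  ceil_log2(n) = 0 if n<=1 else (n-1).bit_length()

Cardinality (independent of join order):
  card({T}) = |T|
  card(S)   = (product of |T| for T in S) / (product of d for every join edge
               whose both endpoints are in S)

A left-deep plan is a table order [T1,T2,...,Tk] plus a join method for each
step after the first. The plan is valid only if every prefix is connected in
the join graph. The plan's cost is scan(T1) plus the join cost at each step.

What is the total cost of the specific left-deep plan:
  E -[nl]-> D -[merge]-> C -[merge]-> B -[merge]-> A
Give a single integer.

step 1: scan E: cost=50, card=50
step 2: join D via nl
    card(P join D) = 50*100/(2) = 2500
    cost = 50 + 50*100 = 5050
step 3: join C via merge
    card(P join C) = 2500*150/(5) = 75000
    cost = 5050 + 2500*12 + 150*8 + 2500 + 150 = 38900
step 4: join B via merge
    card(P join B) = 75000*500/(5) = 7500000
    cost = 38900 + 75000*17 + 500*9 + 75000 + 500 = 1393900
step 5: join A via merge
    card(P join A) = 7500000*20/(10) = 15000000
    cost = 1393900 + 7500000*23 + 20*5 + 7500000 + 20 = 181394020

181394020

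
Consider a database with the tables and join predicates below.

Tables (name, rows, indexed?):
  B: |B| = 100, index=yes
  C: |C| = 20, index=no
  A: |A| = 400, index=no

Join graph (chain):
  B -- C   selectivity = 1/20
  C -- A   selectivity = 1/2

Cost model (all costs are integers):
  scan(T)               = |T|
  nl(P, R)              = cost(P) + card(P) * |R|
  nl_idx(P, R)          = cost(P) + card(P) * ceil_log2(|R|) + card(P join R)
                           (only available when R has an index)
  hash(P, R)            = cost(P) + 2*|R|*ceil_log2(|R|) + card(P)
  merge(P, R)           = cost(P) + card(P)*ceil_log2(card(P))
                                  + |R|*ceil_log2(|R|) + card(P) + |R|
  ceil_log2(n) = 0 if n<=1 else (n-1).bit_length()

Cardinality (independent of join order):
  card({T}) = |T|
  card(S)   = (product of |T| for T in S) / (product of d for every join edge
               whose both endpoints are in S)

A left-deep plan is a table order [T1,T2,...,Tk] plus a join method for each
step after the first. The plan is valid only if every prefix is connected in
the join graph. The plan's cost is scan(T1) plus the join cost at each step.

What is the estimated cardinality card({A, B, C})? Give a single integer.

Tables in S: A(400), B(100), C(20)
Edges inside S: B-C(d=20), C-A(d=2)
numerator = 400 * 100 * 20 = 800000
denominator = 20 * 2 = 40
card(S) = 800000 / 40 = 20000

20000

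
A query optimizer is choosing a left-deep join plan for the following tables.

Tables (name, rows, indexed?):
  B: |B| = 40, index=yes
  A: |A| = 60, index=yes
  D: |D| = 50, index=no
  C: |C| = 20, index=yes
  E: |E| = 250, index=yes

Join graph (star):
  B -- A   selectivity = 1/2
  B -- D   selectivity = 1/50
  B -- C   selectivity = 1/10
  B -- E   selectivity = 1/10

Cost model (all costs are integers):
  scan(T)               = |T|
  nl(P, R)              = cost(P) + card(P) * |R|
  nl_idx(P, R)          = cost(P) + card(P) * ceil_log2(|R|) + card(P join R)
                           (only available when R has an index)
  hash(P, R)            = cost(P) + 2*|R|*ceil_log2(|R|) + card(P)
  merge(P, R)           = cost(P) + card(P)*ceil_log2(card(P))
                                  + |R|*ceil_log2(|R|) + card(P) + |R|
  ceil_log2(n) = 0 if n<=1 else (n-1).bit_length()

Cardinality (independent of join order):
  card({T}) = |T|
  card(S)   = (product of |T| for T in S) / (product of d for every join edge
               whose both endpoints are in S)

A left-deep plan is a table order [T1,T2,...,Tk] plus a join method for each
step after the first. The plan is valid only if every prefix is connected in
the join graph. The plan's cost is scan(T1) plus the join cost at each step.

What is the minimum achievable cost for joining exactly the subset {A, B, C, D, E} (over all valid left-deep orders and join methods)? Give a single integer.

Selinger DP over subsets of {A,B,C,D,E}:
  {B}: scan cost=40, card=40
  {A}: scan cost=60, card=60
  {D}: scan cost=50, card=50
  {C}: scan cost=20, card=20
  {E}: scan cost=250, card=250
  {AB}: card=1200; try (B,hash)→600, (A,merge)→740, (B,merge)→760, (A,hash)→800, (A,nl_idx)→1480, (B,nl_idx)→1620 …(+2); best=600 via (B,hash)
  {BD}: card=40; try (B,nl_idx)→390, (B,hash)→580, (D,merge)→670, (D,hash)→680, (B,merge)→680, (D,nl)→2040 …(+1); best=390 via (B,nl_idx)
  {BC}: card=80; try (B,nl_idx)→220, (C,hash)→280, (C,nl_idx)→320, (B,merge)→420, (C,merge)→440, (B,hash)→520 …(+2); best=220 via (B,nl_idx)
  {BE}: card=1000; try (B,hash)→980, (E,nl_idx)→1360, (E,merge)→2570, (B,nl_idx)→2750, (B,merge)→2780, (E,hash)→4080 …(+2); best=980 via (B,hash)
  {ABD}: card=1200; try (A,merge)→1090, (A,hash)→1150, (A,nl_idx)→1830, (D,hash)→2400, (A,nl)→2790, (D,merge)→15350 …(+1); best=1090 via (A,merge)
  {ABC}: card=2400; try (A,hash)→1020, (A,merge)→1280, (C,hash)→2000, (A,nl_idx)→3100, (A,nl)→5020, (C,nl_idx)→9000 …(+2); best=1020 via (A,hash)
  {ABE}: card=30000; try (A,hash)→2700, (E,hash)→5800, (A,merge)→12400, (E,merge)→17250, (A,nl_idx)→36980, (E,nl_idx)→40200 …(+2); best=2700 via (A,hash)
  {BCD}: card=80; try (C,hash)→630, (C,nl_idx)→670, (C,merge)→790, (D,hash)→900, (C,nl)→1190, (D,merge)→1210 …(+1); best=630 via (C,hash)
  {BDE}: card=1000; try (E,nl_idx)→1710, (D,hash)→2580, (E,merge)→2920, (E,hash)→4430, (E,nl)→10390, (D,merge)→12330 …(+1); best=1710 via (E,nl_idx)
  {BCE}: card=2000; try (C,hash)→2180, (E,nl_idx)→2860, (E,merge)→3110, (E,hash)→4300, (C,nl_idx)→7980, (C,merge)→12100 …(+2); best=2180 via (C,hash)
  {ABCD}: card=2400; try (A,hash)→1430, (A,merge)→1690, (C,hash)→2490, (A,nl_idx)→3510, (D,hash)→4020, (A,nl)→5430 …(+5); best=1430 via (A,hash)
  {ABDE}: card=30000; try (A,hash)→3430, (E,hash)→6290, (A,merge)→13130, (E,merge)→17740, (D,hash)→33300, (A,nl_idx)→37710 …(+5); best=3430 via (A,hash)
  {ABCE}: card=60000; try (A,hash)→4900, (E,hash)→7420, (A,merge)→26600, (C,hash)→32900, (E,merge)→34470, (A,nl_idx)→74180 …(+6); best=4900 via (A,hash)
  {BCDE}: card=2000; try (C,hash)→2910, (E,nl_idx)→3270, (E,merge)→3520, (E,hash)→4710, (D,hash)→4780, (C,nl_idx)→8710 …(+5); best=2910 via (C,hash)
  {ABCDE}: card=60000; try (A,hash)→5630, (E,hash)→7830, (A,merge)→27330, (C,hash)→33630, (E,merge)→34880, (D,hash)→65500 …(+9); best=5630 via (A,hash)

5630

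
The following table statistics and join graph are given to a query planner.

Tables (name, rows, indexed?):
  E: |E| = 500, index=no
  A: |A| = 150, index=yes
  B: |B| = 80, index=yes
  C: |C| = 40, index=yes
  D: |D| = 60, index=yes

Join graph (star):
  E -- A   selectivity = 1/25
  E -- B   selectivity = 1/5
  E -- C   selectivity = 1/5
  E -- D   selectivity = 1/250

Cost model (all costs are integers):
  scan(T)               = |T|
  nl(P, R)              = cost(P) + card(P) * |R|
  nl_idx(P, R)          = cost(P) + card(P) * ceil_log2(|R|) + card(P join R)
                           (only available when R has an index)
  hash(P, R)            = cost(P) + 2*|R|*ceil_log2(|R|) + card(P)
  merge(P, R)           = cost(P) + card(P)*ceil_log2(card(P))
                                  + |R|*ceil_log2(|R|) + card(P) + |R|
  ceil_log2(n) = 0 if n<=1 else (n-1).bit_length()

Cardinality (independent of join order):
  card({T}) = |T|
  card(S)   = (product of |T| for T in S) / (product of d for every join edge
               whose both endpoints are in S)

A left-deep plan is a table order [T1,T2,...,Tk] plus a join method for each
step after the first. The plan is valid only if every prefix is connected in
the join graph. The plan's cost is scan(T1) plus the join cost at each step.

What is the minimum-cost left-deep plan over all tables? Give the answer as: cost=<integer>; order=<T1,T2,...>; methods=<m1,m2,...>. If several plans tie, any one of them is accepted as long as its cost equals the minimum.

Selinger DP (subsets sized 1..n):
  {E}: scan cost=500, card=500
  {A}: scan cost=150, card=150
  {B}: scan cost=80, card=80
  {C}: scan cost=40, card=40
  {D}: scan cost=60, card=60
  {AE}: card=3000; try (A,hash)→3400, (E,merge)→6500, (A,merge)→6850, (A,nl_idx)→7500, (E,hash)→9300, (E,nl)→75150 …(+1); best=3400 via (A,hash)
  {BE}: card=8000; try (B,hash)→2120, (E,merge)→5720, (B,merge)→6140, (E,hash)→9160, (B,nl_idx)→12000, (E,nl)→40080 …(+1); best=2120 via (B,hash)
  {CE}: card=4000; try (C,hash)→1480, (E,merge)→5320, (C,merge)→5780, (C,nl_idx)→7500, (E,hash)→9080, (E,nl)→20040 …(+1); best=1480 via (C,hash)
  {DE}: card=120; try (D,hash)→1720, (D,nl_idx)→3620, (E,merge)→5480, (D,merge)→5920, (E,hash)→9120, (E,nl)→30060 …(+1); best=1720 via (D,hash)
  {ABE}: card=48000; try (B,hash)→7520, (A,hash)→12520, (B,merge)→43040, (B,nl_idx)→72400, (A,nl_idx)→114120, (A,merge)→115470 …(+2); best=7520 via (B,hash)
  {ACE}: card=24000; try (C,hash)→6880, (A,hash)→7880, (C,merge)→42680, (C,nl_idx)→45400, (A,merge)→54830, (A,nl_idx)→57480 …(+2); best=6880 via (C,hash)
  {ADE}: card=720; try (A,nl_idx)→3400, (A,merge)→4030, (A,hash)→4240, (D,hash)→7120, (A,nl)→19720, (D,nl_idx)→22120 …(+2); best=3400 via (A,nl_idx)
  {BCE}: card=64000; try (B,hash)→6600, (C,hash)→10600, (B,merge)→54120, (B,nl_idx)→93480, (C,nl_idx)→114120, (C,merge)→114400 …(+2); best=6600 via (B,hash)
  {BDE}: card=1920; try (B,hash)→2960, (B,merge)→3320, (B,nl_idx)→4480, (D,hash)→10840, (B,nl)→11320, (D,nl_idx)→52040 …(+2); best=2960 via (B,hash)
  {CDE}: card=960; try (C,hash)→2320, (C,merge)→2960, (C,nl_idx)→3400, (D,hash)→6200, (C,nl)→6520, (D,nl_idx)→26440 …(+2); best=2320 via (C,hash)
  {ABCE}: card=384000; try (B,hash)→32000, (C,hash)→56000, (A,hash)→73000, (B,merge)→391520, (B,nl_idx)→558880, (C,nl_idx)→679520 …(+6); best=32000 via (B,hash)
  {ABDE}: card=11520; try (B,hash)→5240, (A,hash)→7280, (B,merge)→11960, (B,nl_idx)→19960, (A,merge)→27350, (A,nl_idx)→29840 …(+6); best=5240 via (B,hash)
  {ACDE}: card=5760; try (C,hash)→4600, (A,hash)→5680, (C,merge)→11600, (C,nl_idx)→13480, (A,merge)→14230, (A,nl_idx)→15760 …(+6); best=4600 via (C,hash)
  {BCDE}: card=15360; try (B,hash)→4400, (C,hash)→5360, (B,merge)→13520, (B,nl_idx)→24400, (C,merge)→26280, (C,nl_idx)→29840 …(+6); best=4400 via (B,hash)
  {ABCDE}: card=92160; try (B,hash)→11480, (C,hash)→17240, (A,hash)→22160, (B,merge)→85880, (B,nl_idx)→137080, (C,nl_idx)→166520 …(+10); best=11480 via (B,hash)

cost=11480; order=E,D,A,C,B; methods=hash,nl_idx,hash,hash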